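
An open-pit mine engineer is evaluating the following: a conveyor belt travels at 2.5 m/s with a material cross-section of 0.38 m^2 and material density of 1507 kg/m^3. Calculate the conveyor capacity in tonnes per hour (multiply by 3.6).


5153.94 t/h

Volumetric flow = speed * area
= 2.5 * 0.38 = 0.95 m^3/s
Mass flow = volumetric * density
= 0.95 * 1507 = 1431.65 kg/s
Convert to t/h: multiply by 3.6
Capacity = 1431.65 * 3.6
= 5153.94 t/h


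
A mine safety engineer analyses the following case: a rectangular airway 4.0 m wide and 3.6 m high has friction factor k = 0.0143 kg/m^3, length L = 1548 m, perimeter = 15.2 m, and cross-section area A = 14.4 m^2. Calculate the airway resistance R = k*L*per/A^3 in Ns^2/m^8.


0.1127 Ns^2/m^8

Compute the numerator:
k * L * per = 0.0143 * 1548 * 15.2
= 336.47328
Compute the denominator:
A^3 = 14.4^3 = 2985.984
Resistance:
R = 336.47328 / 2985.984
= 0.1127 Ns^2/m^8


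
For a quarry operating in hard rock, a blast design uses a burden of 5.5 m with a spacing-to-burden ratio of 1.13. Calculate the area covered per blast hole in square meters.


First, find the spacing:
Spacing = burden * ratio = 5.5 * 1.13
= 6.215 m
Then, calculate the area:
Area = burden * spacing = 5.5 * 6.215
= 34.1825 m^2

34.1825 m^2


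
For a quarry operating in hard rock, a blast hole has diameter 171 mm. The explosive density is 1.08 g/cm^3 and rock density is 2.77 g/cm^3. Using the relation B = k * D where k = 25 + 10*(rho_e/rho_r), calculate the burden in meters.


First, compute k:
rho_e / rho_r = 1.08 / 2.77 = 0.3898916968
k = 25 + 10 * 0.3898916968 = 28.89891697
Then, compute burden:
B = k * D / 1000 = 28.89891697 * 171 / 1000
= 4941.714801 / 1000
= 4.9417 m

4.9417 m


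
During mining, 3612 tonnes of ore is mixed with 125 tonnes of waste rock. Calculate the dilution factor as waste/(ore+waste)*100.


Total material = ore + waste
= 3612 + 125 = 3737 tonnes
Dilution = waste / total * 100
= 125 / 3737 * 100
= 0.03344929088 * 100
= 3.3449%

3.3449%


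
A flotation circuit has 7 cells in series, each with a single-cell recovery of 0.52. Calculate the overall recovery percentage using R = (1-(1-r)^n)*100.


Complement of single-cell recovery:
1 - r = 1 - 0.52 = 0.48
Raise to power n:
(1 - r)^7 = 0.48^7 = 0.005870683423
Overall recovery:
R = (1 - 0.005870683423) * 100
= 99.4129%

99.4129%


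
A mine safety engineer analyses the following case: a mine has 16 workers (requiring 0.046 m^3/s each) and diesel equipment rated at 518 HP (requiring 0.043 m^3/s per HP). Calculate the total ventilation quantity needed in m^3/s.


23.01 m^3/s

Airflow for workers:
Q_people = 16 * 0.046 = 0.736 m^3/s
Airflow for diesel equipment:
Q_diesel = 518 * 0.043 = 22.274 m^3/s
Total ventilation:
Q_total = 0.736 + 22.274
= 23.01 m^3/s


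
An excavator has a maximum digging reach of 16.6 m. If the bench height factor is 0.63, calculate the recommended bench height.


10.458 m

Bench height = reach * factor
= 16.6 * 0.63
= 10.458 m


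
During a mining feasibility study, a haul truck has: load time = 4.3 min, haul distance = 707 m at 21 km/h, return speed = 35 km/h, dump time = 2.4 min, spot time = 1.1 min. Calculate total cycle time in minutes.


11.032 min

Convert haul speed to m/min: 21 * 1000/60 = 350 m/min
Haul time = 707 / 350 = 2.02 min
Convert return speed to m/min: 35 * 1000/60 = 583.3333333 m/min
Return time = 707 / 583.3333333 = 1.212 min
Total cycle time:
= 4.3 + 2.02 + 2.4 + 1.212 + 1.1
= 11.032 min


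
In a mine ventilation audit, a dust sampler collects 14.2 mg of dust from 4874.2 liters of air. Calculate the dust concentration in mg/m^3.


2.9133 mg/m^3

Convert liters to m^3: 1 m^3 = 1000 L
Concentration = mass / volume * 1000
= 14.2 / 4874.2 * 1000
= 0.002913298593 * 1000
= 2.9133 mg/m^3


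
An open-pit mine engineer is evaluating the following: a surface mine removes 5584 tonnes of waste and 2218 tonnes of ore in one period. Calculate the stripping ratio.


Stripping ratio = waste tonnage / ore tonnage
= 5584 / 2218
= 2.5176

2.5176


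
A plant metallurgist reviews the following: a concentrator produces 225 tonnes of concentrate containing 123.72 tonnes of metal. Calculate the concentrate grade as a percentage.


54.9867%

Grade = (metal in concentrate / concentrate mass) * 100
= (123.72 / 225) * 100
= 0.5498666667 * 100
= 54.9867%


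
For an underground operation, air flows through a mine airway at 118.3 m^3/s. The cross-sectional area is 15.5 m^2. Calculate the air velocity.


Velocity = flow rate / cross-sectional area
= 118.3 / 15.5
= 7.6323 m/s

7.6323 m/s


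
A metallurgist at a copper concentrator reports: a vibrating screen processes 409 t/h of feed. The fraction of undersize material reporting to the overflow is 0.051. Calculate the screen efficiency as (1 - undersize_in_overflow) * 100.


Screen efficiency = (1 - fraction of undersize in overflow) * 100
= (1 - 0.051) * 100
= 0.949 * 100
= 94.9%

94.9%


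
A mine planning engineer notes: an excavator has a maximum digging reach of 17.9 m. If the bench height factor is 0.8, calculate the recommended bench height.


14.32 m

Bench height = reach * factor
= 17.9 * 0.8
= 14.32 m


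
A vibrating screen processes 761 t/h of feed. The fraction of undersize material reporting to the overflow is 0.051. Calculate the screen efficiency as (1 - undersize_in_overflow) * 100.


94.9%

Screen efficiency = (1 - fraction of undersize in overflow) * 100
= (1 - 0.051) * 100
= 0.949 * 100
= 94.9%


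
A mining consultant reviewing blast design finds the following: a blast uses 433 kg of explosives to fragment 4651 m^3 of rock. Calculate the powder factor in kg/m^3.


Powder factor = explosive mass / rock volume
= 433 / 4651
= 0.0931 kg/m^3

0.0931 kg/m^3


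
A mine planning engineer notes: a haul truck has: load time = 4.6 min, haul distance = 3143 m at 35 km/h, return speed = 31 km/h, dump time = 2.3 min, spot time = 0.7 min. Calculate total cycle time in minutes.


19.0712 min

Convert haul speed to m/min: 35 * 1000/60 = 583.3333333 m/min
Haul time = 3143 / 583.3333333 = 5.388 min
Convert return speed to m/min: 31 * 1000/60 = 516.6666667 m/min
Return time = 3143 / 516.6666667 = 6.083225806 min
Total cycle time:
= 4.6 + 5.388 + 2.3 + 6.083225806 + 0.7
= 19.0712 min


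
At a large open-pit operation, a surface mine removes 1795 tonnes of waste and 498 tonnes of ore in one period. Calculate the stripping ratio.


3.6044

Stripping ratio = waste tonnage / ore tonnage
= 1795 / 498
= 3.6044


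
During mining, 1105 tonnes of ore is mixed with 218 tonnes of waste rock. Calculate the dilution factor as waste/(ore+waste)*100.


Total material = ore + waste
= 1105 + 218 = 1323 tonnes
Dilution = waste / total * 100
= 218 / 1323 * 100
= 0.1647770219 * 100
= 16.4777%

16.4777%


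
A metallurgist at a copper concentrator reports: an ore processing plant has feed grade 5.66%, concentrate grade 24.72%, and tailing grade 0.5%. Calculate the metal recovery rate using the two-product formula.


Using the two-product formula:
R = 100 * c * (f - t) / (f * (c - t))
Numerator = 100 * 24.72 * (5.66 - 0.5)
= 100 * 24.72 * 5.16
= 12755.52
Denominator = 5.66 * (24.72 - 0.5)
= 5.66 * 24.22
= 137.0852
R = 12755.52 / 137.0852
= 93.0481%

93.0481%


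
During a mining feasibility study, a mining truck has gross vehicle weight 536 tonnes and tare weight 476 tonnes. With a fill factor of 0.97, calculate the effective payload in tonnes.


58.2 tonnes

Maximum payload = gross - tare
= 536 - 476 = 60 tonnes
Effective payload = max payload * fill factor
= 60 * 0.97
= 58.2 tonnes


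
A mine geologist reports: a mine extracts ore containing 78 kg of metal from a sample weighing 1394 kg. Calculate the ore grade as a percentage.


Ore grade = (metal mass / ore mass) * 100
= (78 / 1394) * 100
= 0.05595408895 * 100
= 5.5954%

5.5954%


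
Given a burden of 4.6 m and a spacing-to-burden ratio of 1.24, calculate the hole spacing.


5.704 m

Spacing = burden * ratio
= 4.6 * 1.24
= 5.704 m


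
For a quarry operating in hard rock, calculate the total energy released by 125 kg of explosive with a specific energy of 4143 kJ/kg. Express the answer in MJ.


Energy = mass * specific_energy / 1000
= 125 * 4143 / 1000
= 517875 / 1000
= 517.875 MJ

517.875 MJ


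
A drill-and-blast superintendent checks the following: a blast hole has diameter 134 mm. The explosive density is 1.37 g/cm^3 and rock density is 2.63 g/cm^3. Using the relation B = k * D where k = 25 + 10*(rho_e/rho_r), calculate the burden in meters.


4.048 m

First, compute k:
rho_e / rho_r = 1.37 / 2.63 = 0.5209125475
k = 25 + 10 * 0.5209125475 = 30.20912548
Then, compute burden:
B = k * D / 1000 = 30.20912548 * 134 / 1000
= 4048.022814 / 1000
= 4.048 m


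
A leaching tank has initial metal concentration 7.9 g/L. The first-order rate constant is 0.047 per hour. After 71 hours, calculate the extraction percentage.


Compute the exponent:
-k * t = -0.047 * 71 = -3.337
Remaining concentration:
C = 7.9 * exp(-3.337)
= 7.9 * 0.03554342822
= 0.2807930829 g/L
Extracted = 7.9 - 0.2807930829 = 7.619206917 g/L
Extraction % = 7.619206917 / 7.9 * 100
= 96.4457%

96.4457%


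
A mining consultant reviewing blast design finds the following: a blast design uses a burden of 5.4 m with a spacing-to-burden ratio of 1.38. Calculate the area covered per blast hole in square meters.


40.2408 m^2

First, find the spacing:
Spacing = burden * ratio = 5.4 * 1.38
= 7.452 m
Then, calculate the area:
Area = burden * spacing = 5.4 * 7.452
= 40.2408 m^2


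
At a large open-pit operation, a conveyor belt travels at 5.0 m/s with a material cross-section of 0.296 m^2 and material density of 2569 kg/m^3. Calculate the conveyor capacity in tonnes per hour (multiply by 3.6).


13687.632 t/h

Volumetric flow = speed * area
= 5.0 * 0.296 = 1.48 m^3/s
Mass flow = volumetric * density
= 1.48 * 2569 = 3802.12 kg/s
Convert to t/h: multiply by 3.6
Capacity = 3802.12 * 3.6
= 13687.632 t/h


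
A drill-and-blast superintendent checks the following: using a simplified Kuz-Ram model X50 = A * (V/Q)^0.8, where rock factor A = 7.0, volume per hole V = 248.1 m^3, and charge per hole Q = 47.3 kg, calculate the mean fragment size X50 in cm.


Compute V/Q:
V/Q = 248.1 / 47.3 = 5.245243129
Raise to the power 0.8:
(V/Q)^0.8 = 5.245243129^0.8 = 3.76541197
Multiply by A:
X50 = 7.0 * 3.76541197
= 26.3579 cm

26.3579 cm


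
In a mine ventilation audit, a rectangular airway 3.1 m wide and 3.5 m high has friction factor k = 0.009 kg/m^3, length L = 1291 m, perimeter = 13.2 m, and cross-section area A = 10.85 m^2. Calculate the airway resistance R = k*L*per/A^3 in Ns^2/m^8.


Compute the numerator:
k * L * per = 0.009 * 1291 * 13.2
= 153.3708
Compute the denominator:
A^3 = 10.85^3 = 1277.289125
Resistance:
R = 153.3708 / 1277.289125
= 0.1201 Ns^2/m^8

0.1201 Ns^2/m^8


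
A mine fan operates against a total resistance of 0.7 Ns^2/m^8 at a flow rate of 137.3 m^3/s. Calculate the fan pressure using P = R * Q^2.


Compute Q^2:
Q^2 = 137.3^2 = 18851.29
Compute pressure:
P = R * Q^2 = 0.7 * 18851.29
= 13195.903 Pa

13195.903 Pa


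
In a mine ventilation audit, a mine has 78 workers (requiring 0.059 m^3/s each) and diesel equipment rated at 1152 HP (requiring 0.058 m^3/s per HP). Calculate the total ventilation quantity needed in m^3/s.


Airflow for workers:
Q_people = 78 * 0.059 = 4.602 m^3/s
Airflow for diesel equipment:
Q_diesel = 1152 * 0.058 = 66.816 m^3/s
Total ventilation:
Q_total = 4.602 + 66.816
= 71.418 m^3/s

71.418 m^3/s


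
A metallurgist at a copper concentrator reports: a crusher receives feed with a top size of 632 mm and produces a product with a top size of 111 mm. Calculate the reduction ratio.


Reduction ratio = feed size / product size
= 632 / 111
= 5.6937

5.6937


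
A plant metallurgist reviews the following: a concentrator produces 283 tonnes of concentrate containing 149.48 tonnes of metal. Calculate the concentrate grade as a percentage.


52.8198%

Grade = (metal in concentrate / concentrate mass) * 100
= (149.48 / 283) * 100
= 0.5281978799 * 100
= 52.8198%


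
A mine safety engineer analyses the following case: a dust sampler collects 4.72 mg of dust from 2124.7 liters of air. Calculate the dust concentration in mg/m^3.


2.2215 mg/m^3

Convert liters to m^3: 1 m^3 = 1000 L
Concentration = mass / volume * 1000
= 4.72 / 2124.7 * 1000
= 0.002221490093 * 1000
= 2.2215 mg/m^3


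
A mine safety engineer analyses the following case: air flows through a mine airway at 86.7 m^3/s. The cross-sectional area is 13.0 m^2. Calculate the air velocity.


6.6692 m/s

Velocity = flow rate / cross-sectional area
= 86.7 / 13.0
= 6.6692 m/s


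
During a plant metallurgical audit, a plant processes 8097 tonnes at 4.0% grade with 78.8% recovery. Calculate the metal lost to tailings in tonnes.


Total metal in feed:
= 8097 * 4.0 / 100 = 323.88 tonnes
Metal recovered:
= 323.88 * 78.8 / 100 = 255.21744 tonnes
Metal lost to tailings:
= 323.88 - 255.21744
= 68.6626 tonnes

68.6626 tonnes


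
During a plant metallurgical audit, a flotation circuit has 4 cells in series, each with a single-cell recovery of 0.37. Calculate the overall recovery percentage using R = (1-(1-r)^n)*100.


84.247%

Complement of single-cell recovery:
1 - r = 1 - 0.37 = 0.63
Raise to power n:
(1 - r)^4 = 0.63^4 = 0.15752961
Overall recovery:
R = (1 - 0.15752961) * 100
= 84.247%


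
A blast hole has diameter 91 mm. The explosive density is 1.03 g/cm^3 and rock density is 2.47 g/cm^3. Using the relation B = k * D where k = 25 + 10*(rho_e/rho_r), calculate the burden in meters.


First, compute k:
rho_e / rho_r = 1.03 / 2.47 = 0.4170040486
k = 25 + 10 * 0.4170040486 = 29.17004049
Then, compute burden:
B = k * D / 1000 = 29.17004049 * 91 / 1000
= 2654.473684 / 1000
= 2.6545 m

2.6545 m


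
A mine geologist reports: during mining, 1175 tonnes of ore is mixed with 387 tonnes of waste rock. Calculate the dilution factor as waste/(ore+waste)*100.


Total material = ore + waste
= 1175 + 387 = 1562 tonnes
Dilution = waste / total * 100
= 387 / 1562 * 100
= 0.247759283 * 100
= 24.7759%

24.7759%


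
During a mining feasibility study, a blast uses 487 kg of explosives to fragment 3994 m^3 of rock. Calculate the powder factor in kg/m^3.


0.1219 kg/m^3

Powder factor = explosive mass / rock volume
= 487 / 3994
= 0.1219 kg/m^3


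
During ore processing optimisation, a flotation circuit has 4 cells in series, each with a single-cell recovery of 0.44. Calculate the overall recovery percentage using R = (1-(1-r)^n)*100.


Complement of single-cell recovery:
1 - r = 1 - 0.44 = 0.56
Raise to power n:
(1 - r)^4 = 0.56^4 = 0.09834496
Overall recovery:
R = (1 - 0.09834496) * 100
= 90.1655%

90.1655%


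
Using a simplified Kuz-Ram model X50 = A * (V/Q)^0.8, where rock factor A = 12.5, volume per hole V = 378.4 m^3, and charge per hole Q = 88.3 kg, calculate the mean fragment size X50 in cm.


Compute V/Q:
V/Q = 378.4 / 88.3 = 4.285390713
Raise to the power 0.8:
(V/Q)^0.8 = 4.285390713^0.8 = 3.203261097
Multiply by A:
X50 = 12.5 * 3.203261097
= 40.0408 cm

40.0408 cm


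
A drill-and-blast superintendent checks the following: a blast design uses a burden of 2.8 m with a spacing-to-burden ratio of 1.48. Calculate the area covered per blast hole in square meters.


11.6032 m^2

First, find the spacing:
Spacing = burden * ratio = 2.8 * 1.48
= 4.144 m
Then, calculate the area:
Area = burden * spacing = 2.8 * 4.144
= 11.6032 m^2


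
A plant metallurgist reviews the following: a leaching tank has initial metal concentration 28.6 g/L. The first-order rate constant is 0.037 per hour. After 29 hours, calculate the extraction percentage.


65.8019%

Compute the exponent:
-k * t = -0.037 * 29 = -1.073
Remaining concentration:
C = 28.6 * exp(-1.073)
= 28.6 * 0.3419810339
= 9.780657568 g/L
Extracted = 28.6 - 9.780657568 = 18.81934243 g/L
Extraction % = 18.81934243 / 28.6 * 100
= 65.8019%


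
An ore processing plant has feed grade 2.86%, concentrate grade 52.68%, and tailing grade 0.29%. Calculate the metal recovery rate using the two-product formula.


Using the two-product formula:
R = 100 * c * (f - t) / (f * (c - t))
Numerator = 100 * 52.68 * (2.86 - 0.29)
= 100 * 52.68 * 2.57
= 13538.76
Denominator = 2.86 * (52.68 - 0.29)
= 2.86 * 52.39
= 149.8354
R = 13538.76 / 149.8354
= 90.3576%

90.3576%


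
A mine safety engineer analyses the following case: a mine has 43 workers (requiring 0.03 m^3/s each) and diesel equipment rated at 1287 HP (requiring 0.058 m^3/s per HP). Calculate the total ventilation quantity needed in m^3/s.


Airflow for workers:
Q_people = 43 * 0.03 = 1.29 m^3/s
Airflow for diesel equipment:
Q_diesel = 1287 * 0.058 = 74.646 m^3/s
Total ventilation:
Q_total = 1.29 + 74.646
= 75.936 m^3/s

75.936 m^3/s


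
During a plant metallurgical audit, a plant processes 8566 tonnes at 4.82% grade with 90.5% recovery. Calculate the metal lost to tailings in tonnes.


39.2237 tonnes

Total metal in feed:
= 8566 * 4.82 / 100 = 412.8812 tonnes
Metal recovered:
= 412.8812 * 90.5 / 100 = 373.657486 tonnes
Metal lost to tailings:
= 412.8812 - 373.657486
= 39.2237 tonnes


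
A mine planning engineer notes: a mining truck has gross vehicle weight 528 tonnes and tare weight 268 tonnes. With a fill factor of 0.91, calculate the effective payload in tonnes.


236.6 tonnes

Maximum payload = gross - tare
= 528 - 268 = 260 tonnes
Effective payload = max payload * fill factor
= 260 * 0.91
= 236.6 tonnes


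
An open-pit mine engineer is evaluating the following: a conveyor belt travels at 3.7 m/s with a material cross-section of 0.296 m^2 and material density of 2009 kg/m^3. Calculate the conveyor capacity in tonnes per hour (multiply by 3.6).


7920.9245 t/h

Volumetric flow = speed * area
= 3.7 * 0.296 = 1.0952 m^3/s
Mass flow = volumetric * density
= 1.0952 * 2009 = 2200.2568 kg/s
Convert to t/h: multiply by 3.6
Capacity = 2200.2568 * 3.6
= 7920.9245 t/h


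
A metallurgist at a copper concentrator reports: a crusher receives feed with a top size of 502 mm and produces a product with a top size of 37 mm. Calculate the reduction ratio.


13.5676

Reduction ratio = feed size / product size
= 502 / 37
= 13.5676


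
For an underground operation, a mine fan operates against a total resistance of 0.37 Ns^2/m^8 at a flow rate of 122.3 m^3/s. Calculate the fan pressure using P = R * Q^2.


5534.1973 Pa

Compute Q^2:
Q^2 = 122.3^2 = 14957.29
Compute pressure:
P = R * Q^2 = 0.37 * 14957.29
= 5534.1973 Pa


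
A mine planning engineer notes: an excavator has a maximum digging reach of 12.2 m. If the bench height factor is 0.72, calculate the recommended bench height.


Bench height = reach * factor
= 12.2 * 0.72
= 8.784 m

8.784 m


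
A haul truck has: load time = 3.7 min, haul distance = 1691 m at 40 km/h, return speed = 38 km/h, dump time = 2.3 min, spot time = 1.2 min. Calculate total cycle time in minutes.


12.4065 min

Convert haul speed to m/min: 40 * 1000/60 = 666.6666667 m/min
Haul time = 1691 / 666.6666667 = 2.5365 min
Convert return speed to m/min: 38 * 1000/60 = 633.3333333 m/min
Return time = 1691 / 633.3333333 = 2.67 min
Total cycle time:
= 3.7 + 2.5365 + 2.3 + 2.67 + 1.2
= 12.4065 min


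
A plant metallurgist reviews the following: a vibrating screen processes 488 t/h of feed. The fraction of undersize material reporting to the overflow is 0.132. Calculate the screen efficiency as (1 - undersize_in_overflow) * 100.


Screen efficiency = (1 - fraction of undersize in overflow) * 100
= (1 - 0.132) * 100
= 0.868 * 100
= 86.8%

86.8%


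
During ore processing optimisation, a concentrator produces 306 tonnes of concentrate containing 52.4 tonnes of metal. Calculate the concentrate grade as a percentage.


17.1242%

Grade = (metal in concentrate / concentrate mass) * 100
= (52.4 / 306) * 100
= 0.1712418301 * 100
= 17.1242%


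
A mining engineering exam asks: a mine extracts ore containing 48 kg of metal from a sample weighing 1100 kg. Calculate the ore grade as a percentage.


4.3636%

Ore grade = (metal mass / ore mass) * 100
= (48 / 1100) * 100
= 0.04363636364 * 100
= 4.3636%


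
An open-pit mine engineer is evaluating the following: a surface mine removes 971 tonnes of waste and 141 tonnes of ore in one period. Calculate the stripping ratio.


Stripping ratio = waste tonnage / ore tonnage
= 971 / 141
= 6.8865

6.8865


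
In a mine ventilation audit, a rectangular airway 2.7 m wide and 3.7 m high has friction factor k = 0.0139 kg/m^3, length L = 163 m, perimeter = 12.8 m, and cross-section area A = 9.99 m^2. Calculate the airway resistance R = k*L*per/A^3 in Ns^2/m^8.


0.0291 Ns^2/m^8

Compute the numerator:
k * L * per = 0.0139 * 163 * 12.8
= 29.00096
Compute the denominator:
A^3 = 9.99^3 = 997.002999
Resistance:
R = 29.00096 / 997.002999
= 0.0291 Ns^2/m^8


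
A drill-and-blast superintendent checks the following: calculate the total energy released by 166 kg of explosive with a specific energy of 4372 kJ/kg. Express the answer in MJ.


Energy = mass * specific_energy / 1000
= 166 * 4372 / 1000
= 725752 / 1000
= 725.752 MJ

725.752 MJ


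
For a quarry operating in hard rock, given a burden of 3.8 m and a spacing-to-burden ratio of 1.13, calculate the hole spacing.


Spacing = burden * ratio
= 3.8 * 1.13
= 4.294 m

4.294 m


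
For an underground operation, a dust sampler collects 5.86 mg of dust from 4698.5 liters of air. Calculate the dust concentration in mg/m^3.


1.2472 mg/m^3

Convert liters to m^3: 1 m^3 = 1000 L
Concentration = mass / volume * 1000
= 5.86 / 4698.5 * 1000
= 0.001247206555 * 1000
= 1.2472 mg/m^3


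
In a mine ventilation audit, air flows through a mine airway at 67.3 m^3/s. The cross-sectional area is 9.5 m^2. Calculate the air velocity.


7.0842 m/s

Velocity = flow rate / cross-sectional area
= 67.3 / 9.5
= 7.0842 m/s


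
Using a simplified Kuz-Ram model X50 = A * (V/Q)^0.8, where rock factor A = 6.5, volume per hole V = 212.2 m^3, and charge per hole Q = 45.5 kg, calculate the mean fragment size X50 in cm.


22.2792 cm

Compute V/Q:
V/Q = 212.2 / 45.5 = 4.663736264
Raise to the power 0.8:
(V/Q)^0.8 = 4.663736264^0.8 = 3.427576735
Multiply by A:
X50 = 6.5 * 3.427576735
= 22.2792 cm


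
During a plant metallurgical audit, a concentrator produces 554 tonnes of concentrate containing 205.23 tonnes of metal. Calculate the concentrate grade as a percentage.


37.0451%

Grade = (metal in concentrate / concentrate mass) * 100
= (205.23 / 554) * 100
= 0.3704512635 * 100
= 37.0451%


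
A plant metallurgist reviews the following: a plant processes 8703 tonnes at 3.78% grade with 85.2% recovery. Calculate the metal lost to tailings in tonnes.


Total metal in feed:
= 8703 * 3.78 / 100 = 328.9734 tonnes
Metal recovered:
= 328.9734 * 85.2 / 100 = 280.2853368 tonnes
Metal lost to tailings:
= 328.9734 - 280.2853368
= 48.6881 tonnes

48.6881 tonnes


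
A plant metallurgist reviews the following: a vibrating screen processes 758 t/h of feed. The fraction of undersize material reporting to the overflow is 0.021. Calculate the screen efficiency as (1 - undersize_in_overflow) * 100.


97.9%

Screen efficiency = (1 - fraction of undersize in overflow) * 100
= (1 - 0.021) * 100
= 0.979 * 100
= 97.9%


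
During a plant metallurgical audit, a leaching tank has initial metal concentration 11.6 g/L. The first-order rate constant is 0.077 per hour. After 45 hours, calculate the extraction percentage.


Compute the exponent:
-k * t = -0.077 * 45 = -3.465
Remaining concentration:
C = 11.6 * exp(-3.465)
= 11.6 * 0.03127300543
= 0.3627668629 g/L
Extracted = 11.6 - 0.3627668629 = 11.23723314 g/L
Extraction % = 11.23723314 / 11.6 * 100
= 96.8727%

96.8727%


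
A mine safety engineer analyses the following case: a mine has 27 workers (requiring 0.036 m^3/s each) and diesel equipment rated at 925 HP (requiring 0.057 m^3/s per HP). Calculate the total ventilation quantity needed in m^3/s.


Airflow for workers:
Q_people = 27 * 0.036 = 0.972 m^3/s
Airflow for diesel equipment:
Q_diesel = 925 * 0.057 = 52.725 m^3/s
Total ventilation:
Q_total = 0.972 + 52.725
= 53.697 m^3/s

53.697 m^3/s


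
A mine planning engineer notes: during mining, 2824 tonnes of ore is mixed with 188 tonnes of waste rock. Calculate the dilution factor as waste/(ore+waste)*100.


Total material = ore + waste
= 2824 + 188 = 3012 tonnes
Dilution = waste / total * 100
= 188 / 3012 * 100
= 0.06241699867 * 100
= 6.2417%

6.2417%


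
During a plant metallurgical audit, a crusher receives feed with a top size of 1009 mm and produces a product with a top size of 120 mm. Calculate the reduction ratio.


Reduction ratio = feed size / product size
= 1009 / 120
= 8.4083

8.4083


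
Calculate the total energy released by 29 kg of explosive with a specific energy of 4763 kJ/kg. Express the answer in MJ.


138.127 MJ

Energy = mass * specific_energy / 1000
= 29 * 4763 / 1000
= 138127 / 1000
= 138.127 MJ


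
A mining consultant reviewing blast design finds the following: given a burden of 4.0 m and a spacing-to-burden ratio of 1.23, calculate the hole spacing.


4.92 m

Spacing = burden * ratio
= 4.0 * 1.23
= 4.92 m


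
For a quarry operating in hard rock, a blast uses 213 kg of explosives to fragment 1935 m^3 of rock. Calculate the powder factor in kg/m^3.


0.1101 kg/m^3

Powder factor = explosive mass / rock volume
= 213 / 1935
= 0.1101 kg/m^3


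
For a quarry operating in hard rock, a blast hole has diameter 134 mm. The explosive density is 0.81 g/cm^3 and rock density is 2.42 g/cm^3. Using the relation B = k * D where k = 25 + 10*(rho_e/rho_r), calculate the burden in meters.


First, compute k:
rho_e / rho_r = 0.81 / 2.42 = 0.3347107438
k = 25 + 10 * 0.3347107438 = 28.34710744
Then, compute burden:
B = k * D / 1000 = 28.34710744 * 134 / 1000
= 3798.512397 / 1000
= 3.7985 m

3.7985 m


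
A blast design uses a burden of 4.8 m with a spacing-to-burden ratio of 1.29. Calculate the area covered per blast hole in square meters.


First, find the spacing:
Spacing = burden * ratio = 4.8 * 1.29
= 6.192 m
Then, calculate the area:
Area = burden * spacing = 4.8 * 6.192
= 29.7216 m^2

29.7216 m^2


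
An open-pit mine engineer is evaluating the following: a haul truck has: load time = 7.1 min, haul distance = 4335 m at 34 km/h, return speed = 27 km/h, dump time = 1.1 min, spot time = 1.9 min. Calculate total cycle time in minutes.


Convert haul speed to m/min: 34 * 1000/60 = 566.6666667 m/min
Haul time = 4335 / 566.6666667 = 7.65 min
Convert return speed to m/min: 27 * 1000/60 = 450 m/min
Return time = 4335 / 450 = 9.633333333 min
Total cycle time:
= 7.1 + 7.65 + 1.1 + 9.633333333 + 1.9
= 27.3833 min

27.3833 min


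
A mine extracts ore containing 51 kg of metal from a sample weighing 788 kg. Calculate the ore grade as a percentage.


Ore grade = (metal mass / ore mass) * 100
= (51 / 788) * 100
= 0.06472081218 * 100
= 6.4721%

6.4721%


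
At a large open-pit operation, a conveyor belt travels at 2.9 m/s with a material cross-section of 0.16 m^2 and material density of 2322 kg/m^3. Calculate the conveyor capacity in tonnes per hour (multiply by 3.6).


Volumetric flow = speed * area
= 2.9 * 0.16 = 0.464 m^3/s
Mass flow = volumetric * density
= 0.464 * 2322 = 1077.408 kg/s
Convert to t/h: multiply by 3.6
Capacity = 1077.408 * 3.6
= 3878.6688 t/h

3878.6688 t/h


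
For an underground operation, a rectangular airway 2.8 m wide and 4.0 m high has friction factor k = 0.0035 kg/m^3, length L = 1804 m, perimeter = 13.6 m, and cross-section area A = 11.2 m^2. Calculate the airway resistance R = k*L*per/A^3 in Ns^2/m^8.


Compute the numerator:
k * L * per = 0.0035 * 1804 * 13.6
= 85.8704
Compute the denominator:
A^3 = 11.2^3 = 1404.928
Resistance:
R = 85.8704 / 1404.928
= 0.0611 Ns^2/m^8

0.0611 Ns^2/m^8


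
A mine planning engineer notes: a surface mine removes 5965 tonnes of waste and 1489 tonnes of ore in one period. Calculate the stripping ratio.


4.006

Stripping ratio = waste tonnage / ore tonnage
= 5965 / 1489
= 4.006


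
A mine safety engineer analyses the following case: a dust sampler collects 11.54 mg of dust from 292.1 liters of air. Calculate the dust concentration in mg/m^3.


39.507 mg/m^3

Convert liters to m^3: 1 m^3 = 1000 L
Concentration = mass / volume * 1000
= 11.54 / 292.1 * 1000
= 0.03950701814 * 1000
= 39.507 mg/m^3


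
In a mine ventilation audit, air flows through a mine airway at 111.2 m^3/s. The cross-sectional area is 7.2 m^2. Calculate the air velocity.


15.4444 m/s

Velocity = flow rate / cross-sectional area
= 111.2 / 7.2
= 15.4444 m/s


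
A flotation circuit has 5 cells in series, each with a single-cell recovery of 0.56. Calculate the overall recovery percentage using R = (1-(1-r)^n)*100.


98.3508%

Complement of single-cell recovery:
1 - r = 1 - 0.56 = 0.44
Raise to power n:
(1 - r)^5 = 0.44^5 = 0.0164916224
Overall recovery:
R = (1 - 0.0164916224) * 100
= 98.3508%


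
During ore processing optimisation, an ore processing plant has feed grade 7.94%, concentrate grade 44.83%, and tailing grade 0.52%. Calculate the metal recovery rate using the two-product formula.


94.5476%

Using the two-product formula:
R = 100 * c * (f - t) / (f * (c - t))
Numerator = 100 * 44.83 * (7.94 - 0.52)
= 100 * 44.83 * 7.42
= 33263.86
Denominator = 7.94 * (44.83 - 0.52)
= 7.94 * 44.31
= 351.8214
R = 33263.86 / 351.8214
= 94.5476%


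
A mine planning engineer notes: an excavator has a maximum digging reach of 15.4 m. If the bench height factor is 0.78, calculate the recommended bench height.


12.012 m

Bench height = reach * factor
= 15.4 * 0.78
= 12.012 m


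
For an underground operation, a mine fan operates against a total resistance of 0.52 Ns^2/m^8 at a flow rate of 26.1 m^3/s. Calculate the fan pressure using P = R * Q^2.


354.2292 Pa

Compute Q^2:
Q^2 = 26.1^2 = 681.21
Compute pressure:
P = R * Q^2 = 0.52 * 681.21
= 354.2292 Pa


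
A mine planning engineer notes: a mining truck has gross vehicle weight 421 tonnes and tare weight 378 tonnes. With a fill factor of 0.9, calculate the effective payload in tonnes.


Maximum payload = gross - tare
= 421 - 378 = 43 tonnes
Effective payload = max payload * fill factor
= 43 * 0.9
= 38.7 tonnes

38.7 tonnes


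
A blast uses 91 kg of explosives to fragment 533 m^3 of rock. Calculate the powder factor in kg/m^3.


0.1707 kg/m^3

Powder factor = explosive mass / rock volume
= 91 / 533
= 0.1707 kg/m^3


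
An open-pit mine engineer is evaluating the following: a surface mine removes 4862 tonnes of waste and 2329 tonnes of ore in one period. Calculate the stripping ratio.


2.0876

Stripping ratio = waste tonnage / ore tonnage
= 4862 / 2329
= 2.0876


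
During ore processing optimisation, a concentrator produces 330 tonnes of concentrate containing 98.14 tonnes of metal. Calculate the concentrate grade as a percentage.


29.7394%

Grade = (metal in concentrate / concentrate mass) * 100
= (98.14 / 330) * 100
= 0.2973939394 * 100
= 29.7394%


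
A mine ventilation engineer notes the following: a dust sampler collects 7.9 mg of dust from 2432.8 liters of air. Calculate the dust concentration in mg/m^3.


Convert liters to m^3: 1 m^3 = 1000 L
Concentration = mass / volume * 1000
= 7.9 / 2432.8 * 1000
= 0.003247287077 * 1000
= 3.2473 mg/m^3

3.2473 mg/m^3


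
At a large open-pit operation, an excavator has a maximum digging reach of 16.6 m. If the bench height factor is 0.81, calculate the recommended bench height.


13.446 m

Bench height = reach * factor
= 16.6 * 0.81
= 13.446 m


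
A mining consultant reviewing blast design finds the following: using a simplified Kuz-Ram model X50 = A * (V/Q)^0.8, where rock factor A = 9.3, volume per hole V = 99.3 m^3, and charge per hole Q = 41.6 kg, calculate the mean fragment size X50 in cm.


18.6538 cm

Compute V/Q:
V/Q = 99.3 / 41.6 = 2.387019231
Raise to the power 0.8:
(V/Q)^0.8 = 2.387019231^0.8 = 2.00578664
Multiply by A:
X50 = 9.3 * 2.00578664
= 18.6538 cm


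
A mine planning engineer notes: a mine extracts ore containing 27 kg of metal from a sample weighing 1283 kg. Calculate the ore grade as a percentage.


2.1044%

Ore grade = (metal mass / ore mass) * 100
= (27 / 1283) * 100
= 0.02104442712 * 100
= 2.1044%


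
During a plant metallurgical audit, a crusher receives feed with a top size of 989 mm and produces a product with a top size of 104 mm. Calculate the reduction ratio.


9.5096

Reduction ratio = feed size / product size
= 989 / 104
= 9.5096


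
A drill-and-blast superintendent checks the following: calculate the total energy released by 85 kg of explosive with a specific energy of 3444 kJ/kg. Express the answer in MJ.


292.74 MJ

Energy = mass * specific_energy / 1000
= 85 * 3444 / 1000
= 292740 / 1000
= 292.74 MJ


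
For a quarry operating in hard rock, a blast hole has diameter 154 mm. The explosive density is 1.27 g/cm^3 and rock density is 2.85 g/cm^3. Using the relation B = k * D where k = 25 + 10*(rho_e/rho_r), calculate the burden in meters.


4.5362 m

First, compute k:
rho_e / rho_r = 1.27 / 2.85 = 0.4456140351
k = 25 + 10 * 0.4456140351 = 29.45614035
Then, compute burden:
B = k * D / 1000 = 29.45614035 * 154 / 1000
= 4536.245614 / 1000
= 4.5362 m


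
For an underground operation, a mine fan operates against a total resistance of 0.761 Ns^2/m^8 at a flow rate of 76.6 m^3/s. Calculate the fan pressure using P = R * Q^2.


4465.2132 Pa

Compute Q^2:
Q^2 = 76.6^2 = 5867.56
Compute pressure:
P = R * Q^2 = 0.761 * 5867.56
= 4465.2132 Pa


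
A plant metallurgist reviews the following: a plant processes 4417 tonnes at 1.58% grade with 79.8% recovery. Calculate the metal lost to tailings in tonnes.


14.0973 tonnes

Total metal in feed:
= 4417 * 1.58 / 100 = 69.7886 tonnes
Metal recovered:
= 69.7886 * 79.8 / 100 = 55.6913028 tonnes
Metal lost to tailings:
= 69.7886 - 55.6913028
= 14.0973 tonnes


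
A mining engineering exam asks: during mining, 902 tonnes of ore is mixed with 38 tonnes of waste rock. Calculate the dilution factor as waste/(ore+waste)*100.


4.0426%

Total material = ore + waste
= 902 + 38 = 940 tonnes
Dilution = waste / total * 100
= 38 / 940 * 100
= 0.04042553191 * 100
= 4.0426%


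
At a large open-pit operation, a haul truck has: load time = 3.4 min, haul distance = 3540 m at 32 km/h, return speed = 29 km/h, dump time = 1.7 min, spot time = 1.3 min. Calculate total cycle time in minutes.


Convert haul speed to m/min: 32 * 1000/60 = 533.3333333 m/min
Haul time = 3540 / 533.3333333 = 6.6375 min
Convert return speed to m/min: 29 * 1000/60 = 483.3333333 m/min
Return time = 3540 / 483.3333333 = 7.324137931 min
Total cycle time:
= 3.4 + 6.6375 + 1.7 + 7.324137931 + 1.3
= 20.3616 min

20.3616 min


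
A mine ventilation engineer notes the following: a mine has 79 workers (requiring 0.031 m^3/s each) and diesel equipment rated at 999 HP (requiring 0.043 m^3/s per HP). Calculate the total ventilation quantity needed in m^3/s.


Airflow for workers:
Q_people = 79 * 0.031 = 2.449 m^3/s
Airflow for diesel equipment:
Q_diesel = 999 * 0.043 = 42.957 m^3/s
Total ventilation:
Q_total = 2.449 + 42.957
= 45.406 m^3/s

45.406 m^3/s


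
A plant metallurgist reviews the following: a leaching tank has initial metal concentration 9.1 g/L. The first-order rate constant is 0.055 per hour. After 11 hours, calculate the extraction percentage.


Compute the exponent:
-k * t = -0.055 * 11 = -0.605
Remaining concentration:
C = 9.1 * exp(-0.605)
= 9.1 * 0.5460744266
= 4.969277282 g/L
Extracted = 9.1 - 4.969277282 = 4.130722718 g/L
Extraction % = 4.130722718 / 9.1 * 100
= 45.3926%

45.3926%


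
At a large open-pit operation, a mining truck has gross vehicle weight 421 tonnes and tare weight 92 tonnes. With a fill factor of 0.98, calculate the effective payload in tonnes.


Maximum payload = gross - tare
= 421 - 92 = 329 tonnes
Effective payload = max payload * fill factor
= 329 * 0.98
= 322.42 tonnes

322.42 tonnes


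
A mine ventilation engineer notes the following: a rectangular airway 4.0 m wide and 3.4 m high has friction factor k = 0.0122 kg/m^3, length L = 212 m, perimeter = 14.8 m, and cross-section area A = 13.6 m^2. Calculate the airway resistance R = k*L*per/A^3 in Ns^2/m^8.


Compute the numerator:
k * L * per = 0.0122 * 212 * 14.8
= 38.27872
Compute the denominator:
A^3 = 13.6^3 = 2515.456
Resistance:
R = 38.27872 / 2515.456
= 0.0152 Ns^2/m^8

0.0152 Ns^2/m^8


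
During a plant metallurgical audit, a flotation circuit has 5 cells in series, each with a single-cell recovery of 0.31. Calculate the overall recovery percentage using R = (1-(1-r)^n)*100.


Complement of single-cell recovery:
1 - r = 1 - 0.31 = 0.69
Raise to power n:
(1 - r)^5 = 0.69^5 = 0.1564031349
Overall recovery:
R = (1 - 0.1564031349) * 100
= 84.3597%

84.3597%


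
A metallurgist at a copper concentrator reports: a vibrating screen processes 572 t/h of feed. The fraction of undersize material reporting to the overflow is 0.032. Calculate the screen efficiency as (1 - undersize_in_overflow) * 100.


96.8%

Screen efficiency = (1 - fraction of undersize in overflow) * 100
= (1 - 0.032) * 100
= 0.968 * 100
= 96.8%


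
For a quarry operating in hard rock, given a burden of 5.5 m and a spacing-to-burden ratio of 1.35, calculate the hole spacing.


7.425 m

Spacing = burden * ratio
= 5.5 * 1.35
= 7.425 m


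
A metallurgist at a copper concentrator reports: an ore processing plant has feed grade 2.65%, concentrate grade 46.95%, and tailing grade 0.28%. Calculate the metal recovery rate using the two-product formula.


Using the two-product formula:
R = 100 * c * (f - t) / (f * (c - t))
Numerator = 100 * 46.95 * (2.65 - 0.28)
= 100 * 46.95 * 2.37
= 11127.15
Denominator = 2.65 * (46.95 - 0.28)
= 2.65 * 46.67
= 123.6755
R = 11127.15 / 123.6755
= 89.9705%

89.9705%


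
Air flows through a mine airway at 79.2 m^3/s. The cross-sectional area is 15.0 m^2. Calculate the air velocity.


Velocity = flow rate / cross-sectional area
= 79.2 / 15.0
= 5.28 m/s

5.28 m/s


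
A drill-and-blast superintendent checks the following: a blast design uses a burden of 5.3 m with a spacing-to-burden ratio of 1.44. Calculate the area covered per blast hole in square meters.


First, find the spacing:
Spacing = burden * ratio = 5.3 * 1.44
= 7.632 m
Then, calculate the area:
Area = burden * spacing = 5.3 * 7.632
= 40.4496 m^2

40.4496 m^2


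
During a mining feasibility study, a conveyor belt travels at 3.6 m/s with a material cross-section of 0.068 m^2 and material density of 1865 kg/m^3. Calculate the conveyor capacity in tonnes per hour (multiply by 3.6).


Volumetric flow = speed * area
= 3.6 * 0.068 = 0.2448 m^3/s
Mass flow = volumetric * density
= 0.2448 * 1865 = 456.552 kg/s
Convert to t/h: multiply by 3.6
Capacity = 456.552 * 3.6
= 1643.5872 t/h

1643.5872 t/h


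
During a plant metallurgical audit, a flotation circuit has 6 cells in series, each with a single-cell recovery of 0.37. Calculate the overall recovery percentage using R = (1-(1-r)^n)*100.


93.7476%

Complement of single-cell recovery:
1 - r = 1 - 0.37 = 0.63
Raise to power n:
(1 - r)^6 = 0.63^6 = 0.06252350221
Overall recovery:
R = (1 - 0.06252350221) * 100
= 93.7476%


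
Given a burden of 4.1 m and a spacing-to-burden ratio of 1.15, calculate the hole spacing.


4.715 m

Spacing = burden * ratio
= 4.1 * 1.15
= 4.715 m


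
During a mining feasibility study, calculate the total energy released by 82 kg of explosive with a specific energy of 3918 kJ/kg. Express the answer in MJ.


Energy = mass * specific_energy / 1000
= 82 * 3918 / 1000
= 321276 / 1000
= 321.276 MJ

321.276 MJ


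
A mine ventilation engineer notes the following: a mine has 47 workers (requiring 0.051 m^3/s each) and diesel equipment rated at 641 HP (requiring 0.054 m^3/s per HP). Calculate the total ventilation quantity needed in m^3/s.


37.011 m^3/s

Airflow for workers:
Q_people = 47 * 0.051 = 2.397 m^3/s
Airflow for diesel equipment:
Q_diesel = 641 * 0.054 = 34.614 m^3/s
Total ventilation:
Q_total = 2.397 + 34.614
= 37.011 m^3/s
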